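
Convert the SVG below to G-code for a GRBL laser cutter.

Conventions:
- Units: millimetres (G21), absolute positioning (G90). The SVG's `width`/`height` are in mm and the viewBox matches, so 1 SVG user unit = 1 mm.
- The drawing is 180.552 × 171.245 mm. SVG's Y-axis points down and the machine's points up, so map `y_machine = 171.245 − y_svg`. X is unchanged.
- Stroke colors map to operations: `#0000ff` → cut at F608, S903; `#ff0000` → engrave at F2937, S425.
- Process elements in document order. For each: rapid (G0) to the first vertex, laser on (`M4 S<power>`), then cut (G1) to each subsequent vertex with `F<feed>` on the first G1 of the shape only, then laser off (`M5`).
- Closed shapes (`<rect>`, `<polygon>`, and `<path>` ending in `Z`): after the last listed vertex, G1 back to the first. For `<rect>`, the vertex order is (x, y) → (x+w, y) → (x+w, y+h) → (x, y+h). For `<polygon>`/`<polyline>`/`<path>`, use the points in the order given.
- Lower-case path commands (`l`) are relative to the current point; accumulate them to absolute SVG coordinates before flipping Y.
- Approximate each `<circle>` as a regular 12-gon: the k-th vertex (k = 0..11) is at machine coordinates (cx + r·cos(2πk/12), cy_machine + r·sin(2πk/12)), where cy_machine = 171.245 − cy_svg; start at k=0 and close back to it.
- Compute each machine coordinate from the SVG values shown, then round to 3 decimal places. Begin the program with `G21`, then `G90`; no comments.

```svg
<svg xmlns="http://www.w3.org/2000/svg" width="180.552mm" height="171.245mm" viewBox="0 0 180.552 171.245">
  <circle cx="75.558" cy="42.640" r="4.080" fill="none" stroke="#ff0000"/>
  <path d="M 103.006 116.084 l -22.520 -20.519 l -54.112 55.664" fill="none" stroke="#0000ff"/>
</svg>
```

G21
G90
G0 X79.638 Y128.605
M4 S425
G1 X79.091 Y130.645 F2937
G1 X77.598 Y132.138
G1 X75.558 Y132.685
G1 X73.518 Y132.138
G1 X72.025 Y130.645
G1 X71.478 Y128.605
G1 X72.025 Y126.565
G1 X73.518 Y125.072
G1 X75.558 Y124.525
G1 X77.598 Y125.072
G1 X79.091 Y126.565
G1 X79.638 Y128.605
M5
G0 X103.006 Y55.161
M4 S903
G1 X80.486 Y75.680 F608
G1 X26.374 Y20.016
M5

viewBox `0 0 180.552 171.245` with mm width/height → 1 unit = 1 mm. Flip: y_m = 171.245 − y_svg.

**Shape 1** — `<circle>` circle, stroke `#ff0000` → engrave (S425, F2937). Machine vertices: (79.638,128.605) → (79.091,130.645) → (77.598,132.138) → (75.558,132.685) → (73.518,132.138) → (72.025,130.645) → (71.478,128.605) → (72.025,126.565) → (73.518,125.072) → (75.558,124.525) → (77.598,125.072) → (79.091,126.565) → (79.638,128.605). Closed: final G1 returns to the first vertex.

**Shape 2** — `<path>` open polyline, stroke `#0000ff` → cut (S903, F608). Machine vertices: (103.006,55.161) → (80.486,75.680) → (26.374,20.016). Open path.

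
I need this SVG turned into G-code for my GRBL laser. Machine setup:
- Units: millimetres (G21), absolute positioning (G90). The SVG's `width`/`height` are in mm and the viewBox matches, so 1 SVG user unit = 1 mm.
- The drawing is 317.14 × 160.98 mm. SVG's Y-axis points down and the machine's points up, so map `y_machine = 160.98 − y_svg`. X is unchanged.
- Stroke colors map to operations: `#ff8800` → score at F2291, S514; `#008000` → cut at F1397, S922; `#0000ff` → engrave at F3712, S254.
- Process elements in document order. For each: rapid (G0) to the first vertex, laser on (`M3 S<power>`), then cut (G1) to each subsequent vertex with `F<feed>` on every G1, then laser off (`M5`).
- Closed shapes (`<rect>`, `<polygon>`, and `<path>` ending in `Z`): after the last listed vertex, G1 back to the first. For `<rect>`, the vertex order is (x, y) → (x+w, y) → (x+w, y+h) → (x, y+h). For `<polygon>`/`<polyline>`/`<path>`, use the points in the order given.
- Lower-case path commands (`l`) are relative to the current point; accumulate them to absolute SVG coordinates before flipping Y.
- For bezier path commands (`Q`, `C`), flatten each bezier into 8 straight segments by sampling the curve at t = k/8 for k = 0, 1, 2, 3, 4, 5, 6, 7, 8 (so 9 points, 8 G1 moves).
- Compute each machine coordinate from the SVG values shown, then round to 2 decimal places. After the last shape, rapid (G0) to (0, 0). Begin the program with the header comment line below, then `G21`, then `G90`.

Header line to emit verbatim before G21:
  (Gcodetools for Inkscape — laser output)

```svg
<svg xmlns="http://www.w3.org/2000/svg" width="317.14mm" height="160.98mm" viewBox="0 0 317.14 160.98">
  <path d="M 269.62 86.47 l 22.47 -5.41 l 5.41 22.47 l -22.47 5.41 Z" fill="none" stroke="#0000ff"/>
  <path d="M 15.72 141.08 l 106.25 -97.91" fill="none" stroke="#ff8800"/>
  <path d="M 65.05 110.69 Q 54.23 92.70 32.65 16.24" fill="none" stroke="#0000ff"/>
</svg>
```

Since the viewBox matches the mm dimensions, user units are millimetres directly. The only transform is the Y-flip y_m = 160.98 − y_svg.

Shape 1 is a regular polygon drawn with `<path>`. Its stroke #0000ff means engrave at S254, F3712. After flipping Y the toolpath is (269.62,74.51) → (292.09,79.92) → (297.50,57.45) → (275.03,52.04) → (269.62,74.51), returning to the start.

Shape 2 is a line segment drawn with `<path>`. Its stroke #ff8800 means score at S514, F2291. After flipping Y the toolpath is (15.72,19.90) → (121.97,117.81).

Shape 3 is a quadratic bezier drawn with `<path>`. Its stroke #0000ff means engrave at S254, F3712. After flipping Y the toolpath is (65.05,50.29) → (62.18,55.70) → (58.97,62.94) → (55.42,72.00) → (51.54,82.90) → (47.32,95.62) → (42.77,110.16) → (37.88,126.54) → (32.65,144.74).

(Gcodetools for Inkscape — laser output)
G21
G90
G0 X269.62 Y74.51
M3 S254
G1 X292.09 Y79.92 F3712
G1 X297.50 Y57.45 F3712
G1 X275.03 Y52.04 F3712
G1 X269.62 Y74.51 F3712
M5
G0 X15.72 Y19.90
M3 S514
G1 X121.97 Y117.81 F2291
M5
G0 X65.05 Y50.29
M3 S254
G1 X62.18 Y55.70 F3712
G1 X58.97 Y62.94 F3712
G1 X55.42 Y72.00 F3712
G1 X51.54 Y82.90 F3712
G1 X47.32 Y95.62 F3712
G1 X42.77 Y110.16 F3712
G1 X37.88 Y126.54 F3712
G1 X32.65 Y144.74 F3712
M5
G0 X0.00 Y0.00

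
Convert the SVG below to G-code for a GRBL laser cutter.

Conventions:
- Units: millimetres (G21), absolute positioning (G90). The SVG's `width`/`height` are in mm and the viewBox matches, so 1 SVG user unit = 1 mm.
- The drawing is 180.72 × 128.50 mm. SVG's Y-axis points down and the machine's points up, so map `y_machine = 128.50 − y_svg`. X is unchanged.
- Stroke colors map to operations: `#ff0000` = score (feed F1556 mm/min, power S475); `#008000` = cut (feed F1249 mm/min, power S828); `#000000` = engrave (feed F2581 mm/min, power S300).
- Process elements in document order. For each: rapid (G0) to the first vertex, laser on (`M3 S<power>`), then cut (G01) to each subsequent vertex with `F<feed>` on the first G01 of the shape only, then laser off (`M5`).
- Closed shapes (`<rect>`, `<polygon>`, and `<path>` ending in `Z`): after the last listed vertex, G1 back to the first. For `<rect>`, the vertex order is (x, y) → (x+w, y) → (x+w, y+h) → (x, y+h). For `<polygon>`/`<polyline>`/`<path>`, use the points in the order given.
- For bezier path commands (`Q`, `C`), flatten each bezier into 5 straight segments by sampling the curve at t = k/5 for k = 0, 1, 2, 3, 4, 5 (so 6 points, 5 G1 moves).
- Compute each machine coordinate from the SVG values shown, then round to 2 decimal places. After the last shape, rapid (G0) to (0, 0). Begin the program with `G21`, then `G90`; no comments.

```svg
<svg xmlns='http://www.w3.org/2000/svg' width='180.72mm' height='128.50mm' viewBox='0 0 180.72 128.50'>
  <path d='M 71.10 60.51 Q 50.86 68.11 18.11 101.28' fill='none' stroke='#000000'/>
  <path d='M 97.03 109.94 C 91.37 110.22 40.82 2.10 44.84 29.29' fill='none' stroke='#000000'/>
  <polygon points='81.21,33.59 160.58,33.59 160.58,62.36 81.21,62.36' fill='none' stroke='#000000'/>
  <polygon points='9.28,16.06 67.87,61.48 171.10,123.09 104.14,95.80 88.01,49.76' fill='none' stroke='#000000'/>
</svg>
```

G21
G90
G0 X71.10 Y67.99
M3 S300
G01 X62.50 Y63.93 F2581
G01 X52.91 Y57.82
G01 X42.31 Y49.66
G01 X30.71 Y39.47
G01 X18.11 Y27.22
M5
G0 X97.03 Y18.56
M3 S300
G01 X89.04 Y29.45 F2581
G01 X75.06 Y54.66
G01 X59.84 Y82.49
G01 X48.18 Y101.24
G01 X44.84 Y99.21
M5
G0 X81.21 Y94.91
M3 S300
G01 X160.58 Y94.91 F2581
G01 X160.58 Y66.14
G01 X81.21 Y66.14
G01 X81.21 Y94.91
M5
G0 X9.28 Y112.44
M3 S300
G01 X67.87 Y67.02 F2581
G01 X171.10 Y5.41
G01 X104.14 Y32.70
G01 X88.01 Y78.74
G01 X9.28 Y112.44
M5
G0 X0.00 Y0.00

Since the viewBox matches the mm dimensions, user units are millimetres directly. The only transform is the Y-flip y_m = 128.50 − y_svg.

Shape 1 is a quadratic bezier drawn with `<path>`. Its stroke #000000 means engrave at S300, F2581. After flipping Y the toolpath is (71.10,67.99) → (62.50,63.93) → (52.91,57.82) → (42.31,49.66) → (30.71,39.47) → (18.11,27.22).

Shape 2 is a cubic bezier drawn with `<path>`. Its stroke #000000 means engrave at S300, F2581. After flipping Y the toolpath is (97.03,18.56) → (89.04,29.45) → (75.06,54.66) → (59.84,82.49) → (48.18,101.24) → (44.84,99.21).

Shape 3 is a rectangle drawn with `<polygon>`. Its stroke #000000 means engrave at S300, F2581. After flipping Y the toolpath is (81.21,94.91) → (160.58,94.91) → (160.58,66.14) → (81.21,66.14) → (81.21,94.91), returning to the start.

Shape 4 is a closed polygon drawn with `<polygon>`. Its stroke #000000 means engrave at S300, F2581. After flipping Y the toolpath is (9.28,112.44) → (67.87,67.02) → (171.10,5.41) → (104.14,32.70) → (88.01,78.74) → (9.28,112.44), returning to the start.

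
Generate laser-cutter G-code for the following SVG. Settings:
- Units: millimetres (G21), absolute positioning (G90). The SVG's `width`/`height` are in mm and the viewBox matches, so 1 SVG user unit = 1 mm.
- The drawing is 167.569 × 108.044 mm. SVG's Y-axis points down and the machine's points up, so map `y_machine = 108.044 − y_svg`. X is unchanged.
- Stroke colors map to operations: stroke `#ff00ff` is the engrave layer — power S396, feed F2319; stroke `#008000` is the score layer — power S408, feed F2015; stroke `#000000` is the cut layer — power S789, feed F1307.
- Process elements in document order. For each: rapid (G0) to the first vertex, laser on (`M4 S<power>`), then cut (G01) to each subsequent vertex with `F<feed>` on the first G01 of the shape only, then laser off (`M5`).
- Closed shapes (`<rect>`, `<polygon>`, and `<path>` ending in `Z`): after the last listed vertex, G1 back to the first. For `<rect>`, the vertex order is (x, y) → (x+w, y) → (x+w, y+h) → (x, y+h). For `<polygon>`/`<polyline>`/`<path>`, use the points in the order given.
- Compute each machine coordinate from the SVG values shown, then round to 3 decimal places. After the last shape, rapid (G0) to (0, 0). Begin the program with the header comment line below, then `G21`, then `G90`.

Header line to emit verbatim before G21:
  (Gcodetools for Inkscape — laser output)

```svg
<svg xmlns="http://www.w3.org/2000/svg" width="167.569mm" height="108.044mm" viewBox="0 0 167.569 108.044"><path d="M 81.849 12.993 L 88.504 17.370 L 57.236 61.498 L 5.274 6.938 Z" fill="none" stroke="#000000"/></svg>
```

Since the viewBox matches the mm dimensions, user units are millimetres directly. The only transform is the Y-flip y_m = 108.044 − y_svg.

Shape 1 is a closed polygon drawn with `<path>`. Its stroke #000000 means cut at S789, F1307. After flipping Y the toolpath is (81.849,95.051) → (88.504,90.674) → (57.236,46.546) → (5.274,101.106) → (81.849,95.051), returning to the start.

(Gcodetools for Inkscape — laser output)
G21
G90
G0 X81.849 Y95.051
M4 S789
G01 X88.504 Y90.674 F1307
G01 X57.236 Y46.546
G01 X5.274 Y101.106
G01 X81.849 Y95.051
M5
G0 X0.000 Y0.000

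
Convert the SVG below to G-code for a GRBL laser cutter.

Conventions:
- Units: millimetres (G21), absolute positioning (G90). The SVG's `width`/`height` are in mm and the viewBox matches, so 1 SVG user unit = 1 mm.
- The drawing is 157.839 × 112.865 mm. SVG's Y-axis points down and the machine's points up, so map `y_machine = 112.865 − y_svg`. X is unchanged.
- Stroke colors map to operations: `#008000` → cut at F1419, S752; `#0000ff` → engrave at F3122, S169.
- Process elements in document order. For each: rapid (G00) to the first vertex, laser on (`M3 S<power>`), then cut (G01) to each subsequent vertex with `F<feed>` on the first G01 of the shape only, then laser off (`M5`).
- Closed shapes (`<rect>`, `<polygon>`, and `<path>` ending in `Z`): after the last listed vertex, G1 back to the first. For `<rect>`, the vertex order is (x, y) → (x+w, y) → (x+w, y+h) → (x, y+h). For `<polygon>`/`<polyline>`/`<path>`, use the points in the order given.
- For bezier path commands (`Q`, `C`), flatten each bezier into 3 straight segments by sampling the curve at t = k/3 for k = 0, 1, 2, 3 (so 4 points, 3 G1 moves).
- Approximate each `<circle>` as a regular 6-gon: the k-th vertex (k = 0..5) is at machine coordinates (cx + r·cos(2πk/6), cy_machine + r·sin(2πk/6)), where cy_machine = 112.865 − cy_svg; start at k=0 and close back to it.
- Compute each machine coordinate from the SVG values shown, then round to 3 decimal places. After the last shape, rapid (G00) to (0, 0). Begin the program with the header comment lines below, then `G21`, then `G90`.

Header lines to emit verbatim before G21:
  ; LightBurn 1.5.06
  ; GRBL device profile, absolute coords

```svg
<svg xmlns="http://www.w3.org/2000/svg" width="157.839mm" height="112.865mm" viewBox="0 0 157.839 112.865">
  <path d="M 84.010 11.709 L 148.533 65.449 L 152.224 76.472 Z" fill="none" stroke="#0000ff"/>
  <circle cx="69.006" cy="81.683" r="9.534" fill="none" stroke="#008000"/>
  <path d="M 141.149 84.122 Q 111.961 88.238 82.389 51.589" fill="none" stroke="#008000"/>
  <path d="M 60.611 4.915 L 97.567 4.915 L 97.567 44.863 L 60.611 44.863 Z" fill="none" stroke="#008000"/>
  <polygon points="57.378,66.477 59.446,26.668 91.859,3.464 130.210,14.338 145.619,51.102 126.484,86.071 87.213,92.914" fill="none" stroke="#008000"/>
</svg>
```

viewBox `0 0 157.839 112.865` with mm width/height → 1 unit = 1 mm. Flip: y_m = 112.865 − y_svg.

**Shape 1** — `<path>` closed polygon, stroke `#0000ff` → engrave (S169, F3122). Machine vertices: (84.010,101.156) → (148.533,47.416) → (152.224,36.393) → (84.010,101.156). Closed: final G1 returns to the first vertex.

**Shape 2** — `<circle>` circle, stroke `#008000` → cut (S752, F1419). Machine vertices: (78.540,31.182) → (73.773,39.439) → (64.239,39.439) → (59.472,31.182) → (64.239,22.925) → (73.773,22.925) → (78.540,31.182). Closed: final G1 returns to the first vertex.

**Shape 3** — `<path>` quadratic bezier, stroke `#008000` → cut (S752, F1419). Control points (SVG): P0=(141.149,84.122), P1=(111.961,88.238), P2=(82.389,51.589); sampled at t=k/3. Machine vertices: (141.149,28.743) → (121.648,30.528) → (102.061,41.373) → (82.389,61.276). Open path.

**Shape 4** — `<path>` rectangle, stroke `#008000` → cut (S752, F1419). Machine vertices: (60.611,107.950) → (97.567,107.950) → (97.567,68.002) → (60.611,68.002) → (60.611,107.950). Closed: final G1 returns to the first vertex.

**Shape 5** — `<polygon>` regular polygon, stroke `#008000` → cut (S752, F1419). Machine vertices: (57.378,46.388) → (59.446,86.197) → (91.859,109.401) → (130.210,98.527) → (145.619,61.763) → (126.484,26.794) → (87.213,19.951) → (57.378,46.388). Closed: final G1 returns to the first vertex.

; LightBurn 1.5.06
; GRBL device profile, absolute coords
G21
G90
G00 X84.010 Y101.156
M3 S169
G01 X148.533 Y47.416 F3122
G01 X152.224 Y36.393
G01 X84.010 Y101.156
M5
G00 X78.540 Y31.182
M3 S752
G01 X73.773 Y39.439 F1419
G01 X64.239 Y39.439
G01 X59.472 Y31.182
G01 X64.239 Y22.925
G01 X73.773 Y22.925
G01 X78.540 Y31.182
M5
G00 X141.149 Y28.743
M3 S752
G01 X121.648 Y30.528 F1419
G01 X102.061 Y41.373
G01 X82.389 Y61.276
M5
G00 X60.611 Y107.950
M3 S752
G01 X97.567 Y107.950 F1419
G01 X97.567 Y68.002
G01 X60.611 Y68.002
G01 X60.611 Y107.950
M5
G00 X57.378 Y46.388
M3 S752
G01 X59.446 Y86.197 F1419
G01 X91.859 Y109.401
G01 X130.210 Y98.527
G01 X145.619 Y61.763
G01 X126.484 Y26.794
G01 X87.213 Y19.951
G01 X57.378 Y46.388
M5
G00 X0.000 Y0.000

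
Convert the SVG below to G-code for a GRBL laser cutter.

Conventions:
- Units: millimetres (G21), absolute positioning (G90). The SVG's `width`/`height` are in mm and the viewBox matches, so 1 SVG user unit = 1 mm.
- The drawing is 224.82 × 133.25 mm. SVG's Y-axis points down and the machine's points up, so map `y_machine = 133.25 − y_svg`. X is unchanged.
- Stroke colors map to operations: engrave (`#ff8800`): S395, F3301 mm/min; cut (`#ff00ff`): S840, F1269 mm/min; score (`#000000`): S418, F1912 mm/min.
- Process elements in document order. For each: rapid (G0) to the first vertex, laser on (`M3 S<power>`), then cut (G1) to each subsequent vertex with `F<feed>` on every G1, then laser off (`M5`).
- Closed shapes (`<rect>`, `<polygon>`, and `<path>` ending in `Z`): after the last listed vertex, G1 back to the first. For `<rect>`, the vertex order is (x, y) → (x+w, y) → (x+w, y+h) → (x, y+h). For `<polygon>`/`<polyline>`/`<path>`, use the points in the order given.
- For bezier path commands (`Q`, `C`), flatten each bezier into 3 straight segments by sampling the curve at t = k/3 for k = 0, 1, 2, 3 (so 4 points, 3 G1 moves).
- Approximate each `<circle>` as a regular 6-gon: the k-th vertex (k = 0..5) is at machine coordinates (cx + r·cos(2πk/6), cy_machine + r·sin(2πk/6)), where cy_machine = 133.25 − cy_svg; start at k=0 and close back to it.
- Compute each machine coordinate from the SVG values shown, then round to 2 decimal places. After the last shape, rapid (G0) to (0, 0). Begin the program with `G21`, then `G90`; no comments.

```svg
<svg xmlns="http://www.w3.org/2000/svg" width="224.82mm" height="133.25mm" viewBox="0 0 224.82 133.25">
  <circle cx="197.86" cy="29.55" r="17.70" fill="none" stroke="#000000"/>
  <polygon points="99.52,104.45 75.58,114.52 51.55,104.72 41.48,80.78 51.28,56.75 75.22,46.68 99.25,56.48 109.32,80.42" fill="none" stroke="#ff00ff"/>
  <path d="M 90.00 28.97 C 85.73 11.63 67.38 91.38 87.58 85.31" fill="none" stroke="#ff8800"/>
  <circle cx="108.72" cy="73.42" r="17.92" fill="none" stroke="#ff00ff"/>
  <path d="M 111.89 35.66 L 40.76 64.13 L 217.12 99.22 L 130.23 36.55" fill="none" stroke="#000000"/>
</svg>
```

1 u = 1 mm; y_m = 133.25 − y.

[1] `<circle>` circle, #000000→score S418 F1912: (215.56,103.70) → (206.71,119.03) → (189.01,119.03) → (180.16,103.70) → (189.01,88.37) → (206.71,88.37) → (215.56,103.70) (closed)

[2] `<polygon>` regular polygon, #ff00ff→cut S840 F1269: (99.52,28.80) → (75.58,18.73) → (51.55,28.53) → (41.48,52.47) → (51.28,76.50) → (75.22,86.57) → (99.25,76.77) → (109.32,52.83) → (99.52,28.80) (closed)

[3] `<path>` cubic bezier, #ff8800→engrave S395 F3301: (90.00,104.28) → (82.99,96.03) → (78.28,63.70) → (87.58,47.94)

[4] `<circle>` circle, #ff00ff→cut S840 F1269: (126.64,59.83) → (117.68,75.35) → (99.76,75.35) → (90.80,59.83) → (99.76,44.31) → (117.68,44.31) → (126.64,59.83) (closed)

[5] `<path>` open polyline, #000000→score S418 F1912: (111.89,97.59) → (40.76,69.12) → (217.12,34.03) → (130.23,96.70)

G21
G90
G0 X215.56 Y103.70
M3 S418
G1 X206.71 Y119.03 F1912
G1 X189.01 Y119.03 F1912
G1 X180.16 Y103.70 F1912
G1 X189.01 Y88.37 F1912
G1 X206.71 Y88.37 F1912
G1 X215.56 Y103.70 F1912
M5
G0 X99.52 Y28.80
M3 S840
G1 X75.58 Y18.73 F1269
G1 X51.55 Y28.53 F1269
G1 X41.48 Y52.47 F1269
G1 X51.28 Y76.50 F1269
G1 X75.22 Y86.57 F1269
G1 X99.25 Y76.77 F1269
G1 X109.32 Y52.83 F1269
G1 X99.52 Y28.80 F1269
M5
G0 X90.00 Y104.28
M3 S395
G1 X82.99 Y96.03 F3301
G1 X78.28 Y63.70 F3301
G1 X87.58 Y47.94 F3301
M5
G0 X126.64 Y59.83
M3 S840
G1 X117.68 Y75.35 F1269
G1 X99.76 Y75.35 F1269
G1 X90.80 Y59.83 F1269
G1 X99.76 Y44.31 F1269
G1 X117.68 Y44.31 F1269
G1 X126.64 Y59.83 F1269
M5
G0 X111.89 Y97.59
M3 S418
G1 X40.76 Y69.12 F1912
G1 X217.12 Y34.03 F1912
G1 X130.23 Y96.70 F1912
M5
G0 X0.00 Y0.00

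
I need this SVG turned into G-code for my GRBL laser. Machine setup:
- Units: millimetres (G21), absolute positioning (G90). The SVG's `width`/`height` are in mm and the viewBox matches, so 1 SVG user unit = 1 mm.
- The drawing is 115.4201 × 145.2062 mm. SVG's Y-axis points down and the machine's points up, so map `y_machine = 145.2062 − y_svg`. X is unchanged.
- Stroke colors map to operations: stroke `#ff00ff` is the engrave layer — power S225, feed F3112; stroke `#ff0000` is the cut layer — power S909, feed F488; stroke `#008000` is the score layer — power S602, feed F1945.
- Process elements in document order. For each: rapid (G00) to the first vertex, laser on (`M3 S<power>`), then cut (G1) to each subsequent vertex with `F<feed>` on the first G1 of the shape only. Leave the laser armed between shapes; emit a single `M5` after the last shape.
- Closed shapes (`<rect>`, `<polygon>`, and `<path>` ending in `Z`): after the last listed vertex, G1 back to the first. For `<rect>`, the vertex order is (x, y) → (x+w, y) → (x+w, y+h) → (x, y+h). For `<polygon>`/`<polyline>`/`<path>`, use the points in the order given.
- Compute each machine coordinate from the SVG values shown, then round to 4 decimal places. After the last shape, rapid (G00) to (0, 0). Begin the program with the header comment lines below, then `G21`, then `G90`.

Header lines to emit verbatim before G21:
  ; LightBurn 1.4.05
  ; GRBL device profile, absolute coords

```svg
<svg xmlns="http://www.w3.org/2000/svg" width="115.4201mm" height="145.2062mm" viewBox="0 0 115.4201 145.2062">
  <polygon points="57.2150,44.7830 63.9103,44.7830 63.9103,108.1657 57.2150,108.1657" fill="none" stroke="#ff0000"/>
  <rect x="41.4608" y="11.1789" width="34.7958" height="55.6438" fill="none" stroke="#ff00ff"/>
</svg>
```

; LightBurn 1.4.05
; GRBL device profile, absolute coords
G21
G90
G00 X57.2150 Y100.4232
M3 S909
G1 X63.9103 Y100.4232 F488
G1 X63.9103 Y37.0405
G1 X57.2150 Y37.0405
G1 X57.2150 Y100.4232
G00 X41.4608 Y134.0273
M3 S225
G1 X76.2566 Y134.0273 F3112
G1 X76.2566 Y78.3835
G1 X41.4608 Y78.3835
G1 X41.4608 Y134.0273
M5
G00 X0.0000 Y0.0000

1 u = 1 mm; y_m = 145.2062 − y.

[1] `<polygon>` rectangle, #ff0000→cut S909 F488: (57.2150,100.4232) → (63.9103,100.4232) → (63.9103,37.0405) → (57.2150,37.0405) → (57.2150,100.4232) (closed)

[2] `<rect>` rectangle, #ff00ff→engrave S225 F3112: (41.4608,134.0273) → (76.2566,134.0273) → (76.2566,78.3835) → (41.4608,78.3835) → (41.4608,134.0273) (closed)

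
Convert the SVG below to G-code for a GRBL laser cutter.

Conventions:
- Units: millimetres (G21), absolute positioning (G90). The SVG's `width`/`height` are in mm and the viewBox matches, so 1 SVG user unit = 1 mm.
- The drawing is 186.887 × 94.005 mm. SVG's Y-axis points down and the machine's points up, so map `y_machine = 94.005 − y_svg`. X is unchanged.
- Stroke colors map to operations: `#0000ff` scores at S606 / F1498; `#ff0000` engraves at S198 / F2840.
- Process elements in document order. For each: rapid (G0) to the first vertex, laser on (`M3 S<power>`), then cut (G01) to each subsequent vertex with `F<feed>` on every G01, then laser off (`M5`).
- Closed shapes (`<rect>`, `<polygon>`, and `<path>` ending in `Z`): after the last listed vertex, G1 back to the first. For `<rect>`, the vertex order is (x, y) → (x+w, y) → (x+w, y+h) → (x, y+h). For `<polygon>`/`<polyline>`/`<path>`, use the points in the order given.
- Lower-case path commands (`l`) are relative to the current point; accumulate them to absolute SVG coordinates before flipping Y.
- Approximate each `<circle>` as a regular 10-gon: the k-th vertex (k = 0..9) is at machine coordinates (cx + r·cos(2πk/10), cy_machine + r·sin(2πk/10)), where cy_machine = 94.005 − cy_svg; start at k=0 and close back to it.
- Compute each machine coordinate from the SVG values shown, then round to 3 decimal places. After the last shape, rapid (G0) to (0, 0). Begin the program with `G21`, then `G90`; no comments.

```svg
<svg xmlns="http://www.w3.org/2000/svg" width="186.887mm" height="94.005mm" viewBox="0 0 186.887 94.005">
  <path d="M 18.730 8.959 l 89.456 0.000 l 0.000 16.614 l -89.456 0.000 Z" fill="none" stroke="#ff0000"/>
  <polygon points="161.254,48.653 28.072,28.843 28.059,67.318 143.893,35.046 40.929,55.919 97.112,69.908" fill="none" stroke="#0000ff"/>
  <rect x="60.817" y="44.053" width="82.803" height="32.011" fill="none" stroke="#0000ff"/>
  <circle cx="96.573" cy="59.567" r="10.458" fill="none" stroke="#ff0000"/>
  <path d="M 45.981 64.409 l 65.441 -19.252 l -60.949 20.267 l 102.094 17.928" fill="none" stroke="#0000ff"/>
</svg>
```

G21
G90
G0 X18.730 Y85.046
M3 S198
G01 X108.186 Y85.046 F2840
G01 X108.186 Y68.432 F2840
G01 X18.730 Y68.432 F2840
G01 X18.730 Y85.046 F2840
M5
G0 X161.254 Y45.352
M3 S606
G01 X28.072 Y65.162 F1498
G01 X28.059 Y26.687 F1498
G01 X143.893 Y58.959 F1498
G01 X40.929 Y38.086 F1498
G01 X97.112 Y24.097 F1498
G01 X161.254 Y45.352 F1498
M5
G0 X60.817 Y49.952
M3 S606
G01 X143.620 Y49.952 F1498
G01 X143.620 Y17.941 F1498
G01 X60.817 Y17.941 F1498
G01 X60.817 Y49.952 F1498
M5
G0 X107.031 Y34.438
M3 S198
G01 X105.034 Y40.585 F2840
G01 X99.805 Y44.384 F2840
G01 X93.341 Y44.384 F2840
G01 X88.112 Y40.585 F2840
G01 X86.115 Y34.438 F2840
G01 X88.112 Y28.291 F2840
G01 X93.341 Y24.492 F2840
G01 X99.805 Y24.492 F2840
G01 X105.034 Y28.291 F2840
G01 X107.031 Y34.438 F2840
M5
G0 X45.981 Y29.596
M3 S606
G01 X111.422 Y48.848 F1498
G01 X50.473 Y28.581 F1498
G01 X152.567 Y10.653 F1498
M5
G0 X0.000 Y0.000

Since the viewBox matches the mm dimensions, user units are millimetres directly. The only transform is the Y-flip y_m = 94.005 − y_svg.

Shape 1 is a rectangle drawn with `<path>`. Its stroke #ff0000 means engrave at S198, F2840. After flipping Y the toolpath is (18.730,85.046) → (108.186,85.046) → (108.186,68.432) → (18.730,68.432) → (18.730,85.046), returning to the start.

Shape 2 is a closed polygon drawn with `<polygon>`. Its stroke #0000ff means score at S606, F1498. After flipping Y the toolpath is (161.254,45.352) → (28.072,65.162) → (28.059,26.687) → (143.893,58.959) → (40.929,38.086) → (97.112,24.097) → (161.254,45.352), returning to the start.

Shape 3 is a rectangle drawn with `<rect>`. Its stroke #0000ff means score at S606, F1498. After flipping Y the toolpath is (60.817,49.952) → (143.620,49.952) → (143.620,17.941) → (60.817,17.941) → (60.817,49.952), returning to the start.

Shape 4 is a circle drawn with `<circle>`. Its stroke #ff0000 means engrave at S198, F2840. After flipping Y the toolpath is (107.031,34.438) → (105.034,40.585) → (99.805,44.384) → (93.341,44.384) → (88.112,40.585) → (86.115,34.438) → (88.112,28.291) → (93.341,24.492) → (99.805,24.492) → (105.034,28.291) → (107.031,34.438), returning to the start.

Shape 5 is a open polyline drawn with `<path>`. Its stroke #0000ff means score at S606, F1498. After flipping Y the toolpath is (45.981,29.596) → (111.422,48.848) → (50.473,28.581) → (152.567,10.653).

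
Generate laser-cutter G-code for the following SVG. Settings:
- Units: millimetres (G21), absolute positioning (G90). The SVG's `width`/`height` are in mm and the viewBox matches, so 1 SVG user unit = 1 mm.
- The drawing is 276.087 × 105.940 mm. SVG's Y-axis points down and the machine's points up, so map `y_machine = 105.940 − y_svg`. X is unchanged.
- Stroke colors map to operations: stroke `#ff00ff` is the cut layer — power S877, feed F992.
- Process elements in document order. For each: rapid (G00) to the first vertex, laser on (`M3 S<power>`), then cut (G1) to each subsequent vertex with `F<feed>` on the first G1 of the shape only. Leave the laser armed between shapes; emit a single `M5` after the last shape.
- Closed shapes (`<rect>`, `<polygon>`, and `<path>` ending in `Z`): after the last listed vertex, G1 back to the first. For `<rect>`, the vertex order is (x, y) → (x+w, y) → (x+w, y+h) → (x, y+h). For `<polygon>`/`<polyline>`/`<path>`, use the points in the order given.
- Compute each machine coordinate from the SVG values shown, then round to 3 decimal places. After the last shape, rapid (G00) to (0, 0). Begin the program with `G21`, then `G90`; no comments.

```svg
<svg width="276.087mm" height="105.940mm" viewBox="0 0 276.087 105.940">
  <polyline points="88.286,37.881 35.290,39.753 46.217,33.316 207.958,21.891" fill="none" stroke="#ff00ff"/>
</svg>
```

G21
G90
G00 X88.286 Y68.059
M3 S877
G1 X35.290 Y66.187 F992
G1 X46.217 Y72.624
G1 X207.958 Y84.049
M5
G00 X0.000 Y0.000

1 u = 1 mm; y_m = 105.940 − y.

[1] `<polyline>` open polyline, #ff00ff→cut S877 F992: (88.286,68.059) → (35.290,66.187) → (46.217,72.624) → (207.958,84.049)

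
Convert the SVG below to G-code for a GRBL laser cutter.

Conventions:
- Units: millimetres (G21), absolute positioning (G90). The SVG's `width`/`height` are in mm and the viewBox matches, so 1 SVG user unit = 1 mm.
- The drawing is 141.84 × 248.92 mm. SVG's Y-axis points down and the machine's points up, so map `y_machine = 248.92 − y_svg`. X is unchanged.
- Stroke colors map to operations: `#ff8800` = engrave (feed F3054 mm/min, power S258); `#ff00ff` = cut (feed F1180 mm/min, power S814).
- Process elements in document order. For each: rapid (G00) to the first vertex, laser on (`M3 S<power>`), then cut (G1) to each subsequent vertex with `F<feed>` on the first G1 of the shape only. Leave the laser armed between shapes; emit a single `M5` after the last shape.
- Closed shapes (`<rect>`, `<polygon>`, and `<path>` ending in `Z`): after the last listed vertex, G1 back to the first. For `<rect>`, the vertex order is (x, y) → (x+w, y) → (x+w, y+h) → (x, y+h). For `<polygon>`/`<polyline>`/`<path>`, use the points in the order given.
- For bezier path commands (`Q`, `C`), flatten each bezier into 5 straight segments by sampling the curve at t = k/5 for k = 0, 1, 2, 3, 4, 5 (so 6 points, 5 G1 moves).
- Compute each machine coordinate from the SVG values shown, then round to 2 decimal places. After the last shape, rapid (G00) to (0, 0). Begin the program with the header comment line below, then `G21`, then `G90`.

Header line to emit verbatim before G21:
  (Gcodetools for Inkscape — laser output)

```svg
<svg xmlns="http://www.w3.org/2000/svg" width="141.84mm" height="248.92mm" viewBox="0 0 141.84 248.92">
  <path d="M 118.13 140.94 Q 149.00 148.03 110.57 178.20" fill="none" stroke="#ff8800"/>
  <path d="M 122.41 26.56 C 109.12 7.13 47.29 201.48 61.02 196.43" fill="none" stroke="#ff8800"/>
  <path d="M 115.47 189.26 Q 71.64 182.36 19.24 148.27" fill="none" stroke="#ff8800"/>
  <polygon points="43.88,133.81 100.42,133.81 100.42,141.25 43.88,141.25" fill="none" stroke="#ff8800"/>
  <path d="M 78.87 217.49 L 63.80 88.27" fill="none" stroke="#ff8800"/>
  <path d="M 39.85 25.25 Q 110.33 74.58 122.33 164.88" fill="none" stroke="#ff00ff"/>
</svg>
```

1 u = 1 mm; y_m = 248.92 − y.

[1] `<path>` quadratic bezier, #ff8800→engrave S258 F3054: (118.13,107.98) → (127.71,104.22) → (131.74,98.62) → (130.23,91.16) → (123.17,81.86) → (110.57,70.72)

[2] `<path>` cubic bezier, #ff8800→engrave S258 F3054: (122.41,222.36) → (109.60,211.67) → (91.11,169.51) → (72.87,115.70) → (60.86,70.08) → (61.02,52.49)

[3] `<path>` quadratic bezier, #ff8800→engrave S258 F3054: (115.47,59.66) → (97.60,63.51) → (79.03,69.53) → (59.79,77.73) → (39.86,88.10) → (19.24,100.65)

[4] `<polygon>` rectangle, #ff8800→engrave S258 F3054: (43.88,115.11) → (100.42,115.11) → (100.42,107.67) → (43.88,107.67) → (43.88,115.11) (closed)

[5] `<path>` line segment, #ff8800→engrave S258 F3054: (78.87,31.43) → (63.80,160.65)

[6] `<path>` quadratic bezier, #ff00ff→cut S814 F1180: (39.85,223.67) → (65.70,202.30) → (86.88,177.65) → (103.37,149.72) → (115.19,118.52) → (122.33,84.04)

(Gcodetools for Inkscape — laser output)
G21
G90
G00 X118.13 Y107.98
M3 S258
G1 X127.71 Y104.22 F3054
G1 X131.74 Y98.62
G1 X130.23 Y91.16
G1 X123.17 Y81.86
G1 X110.57 Y70.72
G00 X122.41 Y222.36
M3 S258
G1 X109.60 Y211.67 F3054
G1 X91.11 Y169.51
G1 X72.87 Y115.70
G1 X60.86 Y70.08
G1 X61.02 Y52.49
G00 X115.47 Y59.66
M3 S258
G1 X97.60 Y63.51 F3054
G1 X79.03 Y69.53
G1 X59.79 Y77.73
G1 X39.86 Y88.10
G1 X19.24 Y100.65
G00 X43.88 Y115.11
M3 S258
G1 X100.42 Y115.11 F3054
G1 X100.42 Y107.67
G1 X43.88 Y107.67
G1 X43.88 Y115.11
G00 X78.87 Y31.43
M3 S258
G1 X63.80 Y160.65 F3054
G00 X39.85 Y223.67
M3 S814
G1 X65.70 Y202.30 F1180
G1 X86.88 Y177.65
G1 X103.37 Y149.72
G1 X115.19 Y118.52
G1 X122.33 Y84.04
M5
G00 X0.00 Y0.00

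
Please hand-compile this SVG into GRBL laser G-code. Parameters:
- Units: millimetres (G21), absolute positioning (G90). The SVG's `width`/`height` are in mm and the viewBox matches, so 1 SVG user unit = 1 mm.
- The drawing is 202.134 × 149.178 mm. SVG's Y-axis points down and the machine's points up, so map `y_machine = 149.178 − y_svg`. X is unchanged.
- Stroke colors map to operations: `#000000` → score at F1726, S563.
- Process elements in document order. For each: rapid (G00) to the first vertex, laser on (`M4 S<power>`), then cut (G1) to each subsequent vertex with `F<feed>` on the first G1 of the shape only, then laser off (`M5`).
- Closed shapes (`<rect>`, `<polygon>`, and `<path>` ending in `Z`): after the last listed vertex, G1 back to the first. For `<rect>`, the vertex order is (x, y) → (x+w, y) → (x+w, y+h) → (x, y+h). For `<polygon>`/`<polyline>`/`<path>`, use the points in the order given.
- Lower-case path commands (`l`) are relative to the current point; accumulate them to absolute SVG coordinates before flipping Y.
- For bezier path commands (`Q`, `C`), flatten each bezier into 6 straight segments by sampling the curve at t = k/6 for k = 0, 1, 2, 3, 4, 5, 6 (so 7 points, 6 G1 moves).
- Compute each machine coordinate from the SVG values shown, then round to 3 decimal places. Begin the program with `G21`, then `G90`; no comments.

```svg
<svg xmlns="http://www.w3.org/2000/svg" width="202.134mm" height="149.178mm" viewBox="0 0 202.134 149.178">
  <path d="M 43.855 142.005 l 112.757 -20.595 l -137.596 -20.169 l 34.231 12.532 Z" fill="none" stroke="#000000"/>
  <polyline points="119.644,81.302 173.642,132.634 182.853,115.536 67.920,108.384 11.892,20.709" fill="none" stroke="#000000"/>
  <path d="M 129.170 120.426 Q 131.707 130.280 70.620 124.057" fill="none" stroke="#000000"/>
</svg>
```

G21
G90
G00 X43.855 Y7.173
M4 S563
G1 X156.612 Y27.768 F1726
G1 X19.016 Y47.937
G1 X53.247 Y35.405
G1 X43.855 Y7.173
M5
G00 X119.644 Y67.876
M4 S563
G1 X173.642 Y16.544 F1726
G1 X182.853 Y33.642
G1 X67.920 Y40.794
G1 X11.892 Y128.469
M5
G00 X129.170 Y28.752
M4 S563
G1 X128.248 Y25.914 F1726
G1 X123.792 Y23.969
G1 X115.801 Y22.917
G1 X104.275 Y22.759
G1 X89.215 Y23.493
G1 X70.620 Y25.121
M5

viewBox `0 0 202.134 149.178` with mm width/height → 1 unit = 1 mm. Flip: y_m = 149.178 − y_svg.

**Shape 1** — `<path>` closed polygon, stroke `#000000` → score (S563, F1726). Machine vertices: (43.855,7.173) → (156.612,27.768) → (19.016,47.937) → (53.247,35.405) → (43.855,7.173). Closed: final G1 returns to the first vertex.

**Shape 2** — `<polyline>` open polyline, stroke `#000000` → score (S563, F1726). Machine vertices: (119.644,67.876) → (173.642,16.544) → (182.853,33.642) → (67.920,40.794) → (11.892,128.469). Open path.

**Shape 3** — `<path>` quadratic bezier, stroke `#000000` → score (S563, F1726). Control points (SVG): P0=(129.170,120.426), P1=(131.707,130.280), P2=(70.620,124.057); sampled at t=k/6. Machine vertices: (129.170,28.752) → (128.248,25.914) → (123.792,23.969) → (115.801,22.917) → (104.275,22.759) → (89.215,23.493) → (70.620,25.121). Open path.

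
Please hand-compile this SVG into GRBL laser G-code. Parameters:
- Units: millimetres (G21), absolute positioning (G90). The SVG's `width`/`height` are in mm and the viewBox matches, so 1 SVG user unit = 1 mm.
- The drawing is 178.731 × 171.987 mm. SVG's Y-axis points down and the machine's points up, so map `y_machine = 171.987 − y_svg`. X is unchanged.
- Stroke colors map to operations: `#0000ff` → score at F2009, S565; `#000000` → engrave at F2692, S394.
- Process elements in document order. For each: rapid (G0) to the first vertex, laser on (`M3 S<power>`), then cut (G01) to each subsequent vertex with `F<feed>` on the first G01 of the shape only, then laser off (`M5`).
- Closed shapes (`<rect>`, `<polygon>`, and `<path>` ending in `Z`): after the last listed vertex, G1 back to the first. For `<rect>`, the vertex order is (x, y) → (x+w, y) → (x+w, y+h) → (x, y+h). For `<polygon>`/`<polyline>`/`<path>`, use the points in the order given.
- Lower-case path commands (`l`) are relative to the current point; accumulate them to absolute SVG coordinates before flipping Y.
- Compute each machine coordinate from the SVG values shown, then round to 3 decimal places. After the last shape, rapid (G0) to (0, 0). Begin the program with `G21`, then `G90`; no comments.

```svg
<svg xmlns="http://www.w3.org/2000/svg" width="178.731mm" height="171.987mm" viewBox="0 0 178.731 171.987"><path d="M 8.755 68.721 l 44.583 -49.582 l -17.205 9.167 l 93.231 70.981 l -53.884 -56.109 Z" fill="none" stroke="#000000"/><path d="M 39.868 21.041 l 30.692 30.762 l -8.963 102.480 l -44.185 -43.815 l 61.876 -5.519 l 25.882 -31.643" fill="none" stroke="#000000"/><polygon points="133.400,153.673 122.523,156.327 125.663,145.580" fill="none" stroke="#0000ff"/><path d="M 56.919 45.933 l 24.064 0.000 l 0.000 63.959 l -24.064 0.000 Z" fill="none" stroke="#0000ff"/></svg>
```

Since the viewBox matches the mm dimensions, user units are millimetres directly. The only transform is the Y-flip y_m = 171.987 − y_svg.

Shape 1 is a closed polygon drawn with `<path>`. Its stroke #000000 means engrave at S394, F2692. After flipping Y the toolpath is (8.755,103.266) → (53.338,152.848) → (36.133,143.681) → (129.364,72.700) → (75.480,128.809) → (8.755,103.266), returning to the start.

Shape 2 is a open polyline drawn with `<path>`. Its stroke #000000 means engrave at S394, F2692. After flipping Y the toolpath is (39.868,150.946) → (70.560,120.184) → (61.597,17.704) → (17.412,61.519) → (79.288,67.038) → (105.170,98.681).

Shape 3 is a regular polygon drawn with `<polygon>`. Its stroke #0000ff means score at S565, F2009. After flipping Y the toolpath is (133.400,18.314) → (122.523,15.660) → (125.663,26.407) → (133.400,18.314), returning to the start.

Shape 4 is a rectangle drawn with `<path>`. Its stroke #0000ff means score at S565, F2009. After flipping Y the toolpath is (56.919,126.054) → (80.983,126.054) → (80.983,62.095) → (56.919,62.095) → (56.919,126.054), returning to the start.

G21
G90
G0 X8.755 Y103.266
M3 S394
G01 X53.338 Y152.848 F2692
G01 X36.133 Y143.681
G01 X129.364 Y72.700
G01 X75.480 Y128.809
G01 X8.755 Y103.266
M5
G0 X39.868 Y150.946
M3 S394
G01 X70.560 Y120.184 F2692
G01 X61.597 Y17.704
G01 X17.412 Y61.519
G01 X79.288 Y67.038
G01 X105.170 Y98.681
M5
G0 X133.400 Y18.314
M3 S565
G01 X122.523 Y15.660 F2009
G01 X125.663 Y26.407
G01 X133.400 Y18.314
M5
G0 X56.919 Y126.054
M3 S565
G01 X80.983 Y126.054 F2009
G01 X80.983 Y62.095
G01 X56.919 Y62.095
G01 X56.919 Y126.054
M5
G0 X0.000 Y0.000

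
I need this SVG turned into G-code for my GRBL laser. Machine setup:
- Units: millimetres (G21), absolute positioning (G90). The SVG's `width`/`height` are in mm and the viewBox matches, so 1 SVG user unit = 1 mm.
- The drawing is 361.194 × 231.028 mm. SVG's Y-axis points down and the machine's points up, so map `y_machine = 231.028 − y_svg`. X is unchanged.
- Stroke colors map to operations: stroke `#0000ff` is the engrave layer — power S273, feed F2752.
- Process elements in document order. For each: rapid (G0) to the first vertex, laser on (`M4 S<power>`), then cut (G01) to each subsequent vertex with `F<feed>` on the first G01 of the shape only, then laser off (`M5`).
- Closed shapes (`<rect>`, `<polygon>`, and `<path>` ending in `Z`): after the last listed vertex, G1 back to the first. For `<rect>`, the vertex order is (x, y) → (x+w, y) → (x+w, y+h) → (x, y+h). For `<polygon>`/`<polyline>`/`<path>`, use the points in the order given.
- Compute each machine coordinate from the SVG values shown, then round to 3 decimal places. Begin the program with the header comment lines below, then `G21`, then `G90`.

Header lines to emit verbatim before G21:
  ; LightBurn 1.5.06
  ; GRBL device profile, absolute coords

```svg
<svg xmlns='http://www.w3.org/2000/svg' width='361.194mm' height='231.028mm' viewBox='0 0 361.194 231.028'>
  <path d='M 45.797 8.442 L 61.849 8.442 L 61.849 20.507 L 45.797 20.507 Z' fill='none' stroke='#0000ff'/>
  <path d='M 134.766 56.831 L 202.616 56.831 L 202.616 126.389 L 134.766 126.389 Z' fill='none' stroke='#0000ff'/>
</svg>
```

; LightBurn 1.5.06
; GRBL device profile, absolute coords
G21
G90
G0 X45.797 Y222.586
M4 S273
G01 X61.849 Y222.586 F2752
G01 X61.849 Y210.521
G01 X45.797 Y210.521
G01 X45.797 Y222.586
M5
G0 X134.766 Y174.197
M4 S273
G01 X202.616 Y174.197 F2752
G01 X202.616 Y104.639
G01 X134.766 Y104.639
G01 X134.766 Y174.197
M5

1 u = 1 mm; y_m = 231.028 − y.

[1] `<path>` rectangle, #0000ff→engrave S273 F2752: (45.797,222.586) → (61.849,222.586) → (61.849,210.521) → (45.797,210.521) → (45.797,222.586) (closed)

[2] `<path>` rectangle, #0000ff→engrave S273 F2752: (134.766,174.197) → (202.616,174.197) → (202.616,104.639) → (134.766,104.639) → (134.766,174.197) (closed)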